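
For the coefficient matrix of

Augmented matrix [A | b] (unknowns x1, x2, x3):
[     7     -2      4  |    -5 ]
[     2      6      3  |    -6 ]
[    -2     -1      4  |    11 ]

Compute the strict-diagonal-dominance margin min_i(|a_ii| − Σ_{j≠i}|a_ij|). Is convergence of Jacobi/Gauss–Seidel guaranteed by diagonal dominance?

1

row 1: |7| − (2+4) = 1
row 2: |6| − (2+3) = 1
row 3: |4| − (2+1) = 1
minimum over rows = 1 → strictly diagonally dominant (convergence guaranteed)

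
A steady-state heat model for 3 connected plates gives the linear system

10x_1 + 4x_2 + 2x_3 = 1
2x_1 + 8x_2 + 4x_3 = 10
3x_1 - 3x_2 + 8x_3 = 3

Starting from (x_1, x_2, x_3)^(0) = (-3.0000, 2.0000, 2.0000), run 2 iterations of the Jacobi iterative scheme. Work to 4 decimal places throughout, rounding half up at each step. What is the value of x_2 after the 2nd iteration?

0.4000

Iteration 1:
  x_1 = (1 - (4)·2.0000 - (2)·2.0000) / (10) = -1.1000
  x_2 = (10 - (2)·-3.0000 - (4)·2.0000) / (8) = 1.0000
  x_3 = (3 - (3)·-3.0000 - (-3)·2.0000) / (8) = 2.2500
Iteration 2:
  x_1 = (1 - (4)·1.0000 - (2)·2.2500) / (10) = -0.7500
  x_2 = (10 - (2)·-1.1000 - (4)·2.2500) / (8) = 0.4000
  x_3 = (3 - (3)·-1.1000 - (-3)·1.0000) / (8) = 1.1625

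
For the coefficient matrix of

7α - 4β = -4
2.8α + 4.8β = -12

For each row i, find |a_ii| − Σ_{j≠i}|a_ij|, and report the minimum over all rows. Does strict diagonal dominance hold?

2

row 1: |7| − (4) = 3
row 2: |4.8| − (2.8) = 2
minimum over rows = 2 → strictly diagonally dominant (convergence guaranteed)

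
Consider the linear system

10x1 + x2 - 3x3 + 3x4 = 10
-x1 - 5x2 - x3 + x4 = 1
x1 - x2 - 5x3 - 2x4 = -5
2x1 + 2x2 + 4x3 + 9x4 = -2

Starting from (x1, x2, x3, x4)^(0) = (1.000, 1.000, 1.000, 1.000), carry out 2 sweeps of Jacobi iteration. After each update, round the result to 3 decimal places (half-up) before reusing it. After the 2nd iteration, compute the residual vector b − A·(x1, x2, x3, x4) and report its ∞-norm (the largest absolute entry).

5.078

Iteration 1:
  x1 = (10 - (1)·1.000 - (-3)·1.000 - (3)·1.000) / (10) = 0.900
  x2 = (1 - (-1)·1.000 - (-1)·1.000 - (1)·1.000) / (-5) = -0.400
  x3 = (-5 - (1)·1.000 - (-1)·1.000 - (-2)·1.000) / (-5) = 0.600
  x4 = (-2 - (2)·1.000 - (2)·1.000 - (4)·1.000) / (9) = -1.111
Iteration 2:
  x1 = (10 - (1)·-0.400 - (-3)·0.600 - (3)·-1.111) / (10) = 1.553
  x2 = (1 - (-1)·0.900 - (-1)·0.600 - (1)·-1.111) / (-5) = -0.722
  x3 = (-5 - (1)·0.900 - (-1)·-0.400 - (-2)·-1.111) / (-5) = 1.704
  x4 = (-2 - (2)·0.900 - (2)·-0.400 - (4)·0.600) / (9) = -0.600
Residual b − A·x = (2.104, 1.247, 0.045, -5.078); ∞-norm = 5.078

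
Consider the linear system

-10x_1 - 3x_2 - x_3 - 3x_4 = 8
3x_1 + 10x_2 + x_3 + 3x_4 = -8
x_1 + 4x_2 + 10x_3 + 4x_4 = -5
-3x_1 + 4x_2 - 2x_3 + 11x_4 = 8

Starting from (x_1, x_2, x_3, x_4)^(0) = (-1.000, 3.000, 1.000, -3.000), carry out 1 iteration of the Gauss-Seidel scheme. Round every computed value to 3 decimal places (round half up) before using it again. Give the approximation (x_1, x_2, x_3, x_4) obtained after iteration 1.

Iteration 1:
  x_1 = (8 - (-3)·3.000 - (-1)·1.000 - (-3)·-3.000) / (-10) = -0.900
  x_2 = (-8 - (3)·-0.900 - (1)·1.000 - (3)·-3.000) / (10) = 0.270
  x_3 = (-5 - (1)·-0.900 - (4)·0.270 - (4)·-3.000) / (10) = 0.682
  x_4 = (8 - (-3)·-0.900 - (4)·0.270 - (-2)·0.682) / (11) = 0.508

(-0.900, 0.270, 0.682, 0.508)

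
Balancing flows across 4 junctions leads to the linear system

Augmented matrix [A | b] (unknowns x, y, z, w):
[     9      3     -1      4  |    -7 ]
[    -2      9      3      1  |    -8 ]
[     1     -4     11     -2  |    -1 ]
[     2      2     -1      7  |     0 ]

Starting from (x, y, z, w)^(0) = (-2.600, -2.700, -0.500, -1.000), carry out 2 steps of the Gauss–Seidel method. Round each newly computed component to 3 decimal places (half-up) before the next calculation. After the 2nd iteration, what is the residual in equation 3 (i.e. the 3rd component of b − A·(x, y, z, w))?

0.900

Iteration 1:
  x = (-7 - (3)·-2.700 - (-1)·-0.500 - (4)·-1.000) / (9) = 0.511
  y = (-8 - (-2)·0.511 - (3)·-0.500 - (1)·-1.000) / (9) = -0.498
  z = (-1 - (1)·0.511 - (-4)·-0.498 - (-2)·-1.000) / (11) = -0.500
  w = (0 - (2)·0.511 - (2)·-0.498 - (-1)·-0.500) / (7) = -0.075
Iteration 2:
  x = (-7 - (3)·-0.498 - (-1)·-0.500 - (4)·-0.075) / (9) = -0.634
  y = (-8 - (-2)·-0.634 - (3)·-0.500 - (1)·-0.075) / (9) = -0.855
  z = (-1 - (1)·-0.634 - (-4)·-0.855 - (-2)·-0.075) / (11) = -0.358
  w = (0 - (2)·-0.634 - (2)·-0.855 - (-1)·-0.358) / (7) = 0.374
Residual b − A·x = (-0.583, -0.873, 0.900, 0.002)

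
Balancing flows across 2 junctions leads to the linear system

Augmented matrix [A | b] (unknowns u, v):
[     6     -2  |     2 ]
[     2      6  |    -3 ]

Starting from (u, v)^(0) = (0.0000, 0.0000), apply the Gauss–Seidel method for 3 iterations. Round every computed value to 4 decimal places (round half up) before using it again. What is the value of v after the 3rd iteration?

-0.5508

Iteration 1:
  u = (2 - (-2)·0.0000) / (6) = 0.3333
  v = (-3 - (2)·0.3333) / (6) = -0.6111
Iteration 2:
  u = (2 - (-2)·-0.6111) / (6) = 0.1296
  v = (-3 - (2)·0.1296) / (6) = -0.5432
Iteration 3:
  u = (2 - (-2)·-0.5432) / (6) = 0.1523
  v = (-3 - (2)·0.1523) / (6) = -0.5508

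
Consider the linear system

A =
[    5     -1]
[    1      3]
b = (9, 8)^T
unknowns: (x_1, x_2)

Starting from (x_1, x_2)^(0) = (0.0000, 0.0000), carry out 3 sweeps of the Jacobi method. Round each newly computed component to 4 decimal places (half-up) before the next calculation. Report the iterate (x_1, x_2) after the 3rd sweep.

(2.2133, 1.8889)

Iteration 1:
  x_1 = (9 - (-1)·0.0000) / (5) = 1.8000
  x_2 = (8 - (1)·0.0000) / (3) = 2.6667
Iteration 2:
  x_1 = (9 - (-1)·2.6667) / (5) = 2.3333
  x_2 = (8 - (1)·1.8000) / (3) = 2.0667
Iteration 3:
  x_1 = (9 - (-1)·2.0667) / (5) = 2.2133
  x_2 = (8 - (1)·2.3333) / (3) = 1.8889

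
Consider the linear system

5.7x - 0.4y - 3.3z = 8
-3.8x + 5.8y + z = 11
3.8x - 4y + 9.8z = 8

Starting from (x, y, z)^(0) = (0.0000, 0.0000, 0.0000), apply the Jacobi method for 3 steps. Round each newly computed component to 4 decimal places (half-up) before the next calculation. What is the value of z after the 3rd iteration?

1.1292

Iteration 1:
  x = (8 - (-0.4)·0.0000 - (-3.3)·0.0000) / (5.7) = 1.4035
  y = (11 - (-3.8)·0.0000 - (1)·0.0000) / (5.8) = 1.8966
  z = (8 - (3.8)·0.0000 - (-4)·0.0000) / (9.8) = 0.8163
Iteration 2:
  x = (8 - (-0.4)·1.8966 - (-3.3)·0.8163) / (5.7) = 2.0092
  y = (11 - (-3.8)·1.4035 - (1)·0.8163) / (5.8) = 2.6753
  z = (8 - (3.8)·1.4035 - (-4)·1.8966) / (9.8) = 1.0462
Iteration 3:
  x = (8 - (-0.4)·2.6753 - (-3.3)·1.0462) / (5.7) = 2.1969
  y = (11 - (-3.8)·2.0092 - (1)·1.0462) / (5.8) = 3.0325
  z = (8 - (3.8)·2.0092 - (-4)·2.6753) / (9.8) = 1.1292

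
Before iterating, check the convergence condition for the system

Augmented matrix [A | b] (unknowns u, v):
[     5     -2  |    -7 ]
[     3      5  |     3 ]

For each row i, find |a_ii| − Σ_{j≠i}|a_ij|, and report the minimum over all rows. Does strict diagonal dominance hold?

row 1: |5| − (2) = 3
row 2: |5| − (3) = 2
minimum over rows = 2 → strictly diagonally dominant (convergence guaranteed)

2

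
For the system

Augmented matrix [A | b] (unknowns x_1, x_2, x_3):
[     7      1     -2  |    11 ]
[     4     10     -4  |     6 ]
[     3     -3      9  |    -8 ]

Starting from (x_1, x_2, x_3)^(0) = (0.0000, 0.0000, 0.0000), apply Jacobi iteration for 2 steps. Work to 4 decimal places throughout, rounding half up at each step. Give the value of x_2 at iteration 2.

Iteration 1:
  x_1 = (11 - (1)·0.0000 - (-2)·0.0000) / (7) = 1.5714
  x_2 = (6 - (4)·0.0000 - (-4)·0.0000) / (10) = 0.6000
  x_3 = (-8 - (3)·0.0000 - (-3)·0.0000) / (9) = -0.8889
Iteration 2:
  x_1 = (11 - (1)·0.6000 - (-2)·-0.8889) / (7) = 1.2317
  x_2 = (6 - (4)·1.5714 - (-4)·-0.8889) / (10) = -0.3841
  x_3 = (-8 - (3)·1.5714 - (-3)·0.6000) / (9) = -1.2127

-0.3841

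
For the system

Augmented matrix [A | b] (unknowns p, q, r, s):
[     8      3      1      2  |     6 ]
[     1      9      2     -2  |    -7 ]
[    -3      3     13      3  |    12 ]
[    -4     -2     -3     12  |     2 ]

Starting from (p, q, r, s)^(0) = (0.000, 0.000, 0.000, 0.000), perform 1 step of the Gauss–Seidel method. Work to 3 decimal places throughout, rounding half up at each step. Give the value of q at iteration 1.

-0.861

Iteration 1:
  p = (6 - (3)·0.000 - (1)·0.000 - (2)·0.000) / (8) = 0.750
  q = (-7 - (1)·0.750 - (2)·0.000 - (-2)·0.000) / (9) = -0.861
  r = (12 - (-3)·0.750 - (3)·-0.861 - (3)·0.000) / (13) = 1.295
  s = (2 - (-4)·0.750 - (-2)·-0.861 - (-3)·1.295) / (12) = 0.597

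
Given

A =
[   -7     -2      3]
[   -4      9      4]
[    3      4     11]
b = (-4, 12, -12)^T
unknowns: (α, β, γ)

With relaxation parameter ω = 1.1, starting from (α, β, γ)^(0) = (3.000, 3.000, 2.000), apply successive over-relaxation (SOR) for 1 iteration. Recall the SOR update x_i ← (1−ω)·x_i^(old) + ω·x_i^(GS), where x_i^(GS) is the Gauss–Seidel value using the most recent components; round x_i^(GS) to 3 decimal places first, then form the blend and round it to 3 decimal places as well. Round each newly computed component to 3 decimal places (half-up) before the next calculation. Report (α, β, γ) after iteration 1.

(0.328, 0.349, -1.638)

Iteration 1:
  α: GS value = (-4 - (-2)·3.000 - (3)·2.000) / (-7) = 0.571;  α ← (1−ω)·3.000 + ω·0.571 = 0.328
  β: GS value = (12 - (-4)·0.328 - (4)·2.000) / (9) = 0.590;  β ← (1−ω)·3.000 + ω·0.590 = 0.349
  γ: GS value = (-12 - (3)·0.328 - (4)·0.349) / (11) = -1.307;  γ ← (1−ω)·2.000 + ω·-1.307 = -1.638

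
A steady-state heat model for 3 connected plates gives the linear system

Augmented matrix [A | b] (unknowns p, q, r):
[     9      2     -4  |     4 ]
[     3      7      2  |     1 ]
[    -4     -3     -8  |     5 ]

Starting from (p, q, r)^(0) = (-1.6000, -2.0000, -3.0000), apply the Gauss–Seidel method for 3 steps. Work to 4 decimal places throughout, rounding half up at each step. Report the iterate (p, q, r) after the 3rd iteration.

(0.0278, 0.3317, -0.7633)

Iteration 1:
  p = (4 - (2)·-2.0000 - (-4)·-3.0000) / (9) = -0.4444
  q = (1 - (3)·-0.4444 - (2)·-3.0000) / (7) = 1.1905
  r = (5 - (-4)·-0.4444 - (-3)·1.1905) / (-8) = -0.8492
Iteration 2:
  p = (4 - (2)·1.1905 - (-4)·-0.8492) / (9) = -0.1975
  q = (1 - (3)·-0.1975 - (2)·-0.8492) / (7) = 0.4701
  r = (5 - (-4)·-0.1975 - (-3)·0.4701) / (-8) = -0.7025
Iteration 3:
  p = (4 - (2)·0.4701 - (-4)·-0.7025) / (9) = 0.0278
  q = (1 - (3)·0.0278 - (2)·-0.7025) / (7) = 0.3317
  r = (5 - (-4)·0.0278 - (-3)·0.3317) / (-8) = -0.7633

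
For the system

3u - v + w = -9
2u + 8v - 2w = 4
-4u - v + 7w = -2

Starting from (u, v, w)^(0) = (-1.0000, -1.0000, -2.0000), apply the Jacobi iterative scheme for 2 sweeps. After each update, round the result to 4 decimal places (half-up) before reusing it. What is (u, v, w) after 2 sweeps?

(-2.5833, 0.9167, -1.7738)

Iteration 1:
  u = (-9 - (-1)·-1.0000 - (1)·-2.0000) / (3) = -2.6667
  v = (4 - (2)·-1.0000 - (-2)·-2.0000) / (8) = 0.2500
  w = (-2 - (-4)·-1.0000 - (-1)·-1.0000) / (7) = -1.0000
Iteration 2:
  u = (-9 - (-1)·0.2500 - (1)·-1.0000) / (3) = -2.5833
  v = (4 - (2)·-2.6667 - (-2)·-1.0000) / (8) = 0.9167
  w = (-2 - (-4)·-2.6667 - (-1)·0.2500) / (7) = -1.7738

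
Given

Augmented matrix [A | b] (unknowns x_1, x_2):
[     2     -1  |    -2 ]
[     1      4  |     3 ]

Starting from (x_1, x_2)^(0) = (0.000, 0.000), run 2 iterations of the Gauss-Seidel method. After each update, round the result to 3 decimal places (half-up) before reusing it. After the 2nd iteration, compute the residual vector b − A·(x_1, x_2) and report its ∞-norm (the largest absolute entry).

Iteration 1:
  x_1 = (-2 - (-1)·0.000) / (2) = -1.000
  x_2 = (3 - (1)·-1.000) / (4) = 1.000
Iteration 2:
  x_1 = (-2 - (-1)·1.000) / (2) = -0.500
  x_2 = (3 - (1)·-0.500) / (4) = 0.875
Residual b − A·x = (-0.125, 0.000); ∞-norm = 0.125

0.125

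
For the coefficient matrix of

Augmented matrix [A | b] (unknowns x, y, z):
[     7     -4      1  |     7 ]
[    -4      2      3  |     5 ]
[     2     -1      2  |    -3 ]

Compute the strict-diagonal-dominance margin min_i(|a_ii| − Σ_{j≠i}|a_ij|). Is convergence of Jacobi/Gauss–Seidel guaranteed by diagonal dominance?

row 1: |7| − (4+1) = 2
row 2: |2| − (4+3) = -5
row 3: |2| − (2+1) = -1
minimum over rows = -5 → not strictly diagonally dominant

-5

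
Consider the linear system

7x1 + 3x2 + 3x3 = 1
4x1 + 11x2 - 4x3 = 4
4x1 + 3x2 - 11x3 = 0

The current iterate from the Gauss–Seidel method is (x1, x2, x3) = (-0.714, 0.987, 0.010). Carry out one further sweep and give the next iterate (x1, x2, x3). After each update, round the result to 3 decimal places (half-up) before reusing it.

(-0.284, 0.471, 0.025)

One sweep:
  x1 = (1 - (3)·0.987 - (3)·0.010) / (7) = -0.284
  x2 = (4 - (4)·-0.284 - (-4)·0.010) / (11) = 0.471
  x3 = (0 - (4)·-0.284 - (3)·0.471) / (-11) = 0.025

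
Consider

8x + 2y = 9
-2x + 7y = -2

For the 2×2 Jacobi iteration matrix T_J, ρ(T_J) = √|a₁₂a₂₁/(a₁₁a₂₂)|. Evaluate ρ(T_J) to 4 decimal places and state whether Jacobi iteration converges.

a₁₂a₂₁/(a₁₁a₂₂) = (2)·(-2) / ((8)·(7)) = -0.071429
ρ = √|-0.071429| = √0.071429 = 0.2673
ρ < 1, so Jacobi converges

0.2673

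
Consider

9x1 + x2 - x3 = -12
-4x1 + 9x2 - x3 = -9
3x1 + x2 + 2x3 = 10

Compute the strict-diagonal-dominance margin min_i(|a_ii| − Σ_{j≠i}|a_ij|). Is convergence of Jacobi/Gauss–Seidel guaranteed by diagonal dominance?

-2

row 1: |9| − (1+1) = 7
row 2: |9| − (4+1) = 4
row 3: |2| − (3+1) = -2
minimum over rows = -2 → not strictly diagonally dominant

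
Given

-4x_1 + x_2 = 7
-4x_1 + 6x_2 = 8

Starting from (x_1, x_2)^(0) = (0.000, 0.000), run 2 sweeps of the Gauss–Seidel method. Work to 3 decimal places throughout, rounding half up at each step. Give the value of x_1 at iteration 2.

-1.708

Iteration 1:
  x_1 = (7 - (1)·0.000) / (-4) = -1.750
  x_2 = (8 - (-4)·-1.750) / (6) = 0.167
Iteration 2:
  x_1 = (7 - (1)·0.167) / (-4) = -1.708
  x_2 = (8 - (-4)·-1.708) / (6) = 0.195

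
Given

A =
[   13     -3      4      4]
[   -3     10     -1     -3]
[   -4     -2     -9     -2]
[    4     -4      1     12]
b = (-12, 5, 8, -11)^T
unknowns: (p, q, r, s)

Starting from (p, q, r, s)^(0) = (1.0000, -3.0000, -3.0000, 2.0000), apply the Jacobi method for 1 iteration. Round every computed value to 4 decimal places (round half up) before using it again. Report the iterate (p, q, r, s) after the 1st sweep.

(-1.3077, 1.1000, -1.1111, -2.0000)

Iteration 1:
  p = (-12 - (-3)·-3.0000 - (4)·-3.0000 - (4)·2.0000) / (13) = -1.3077
  q = (5 - (-3)·1.0000 - (-1)·-3.0000 - (-3)·2.0000) / (10) = 1.1000
  r = (8 - (-4)·1.0000 - (-2)·-3.0000 - (-2)·2.0000) / (-9) = -1.1111
  s = (-11 - (4)·1.0000 - (-4)·-3.0000 - (1)·-3.0000) / (12) = -2.0000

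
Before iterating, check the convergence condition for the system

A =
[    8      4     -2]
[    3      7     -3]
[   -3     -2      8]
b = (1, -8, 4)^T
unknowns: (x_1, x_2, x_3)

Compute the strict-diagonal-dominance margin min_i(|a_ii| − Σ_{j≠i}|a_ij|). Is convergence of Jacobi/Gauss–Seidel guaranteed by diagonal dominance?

row 1: |8| − (4+2) = 2
row 2: |7| − (3+3) = 1
row 3: |8| − (3+2) = 3
minimum over rows = 1 → strictly diagonally dominant (convergence guaranteed)

1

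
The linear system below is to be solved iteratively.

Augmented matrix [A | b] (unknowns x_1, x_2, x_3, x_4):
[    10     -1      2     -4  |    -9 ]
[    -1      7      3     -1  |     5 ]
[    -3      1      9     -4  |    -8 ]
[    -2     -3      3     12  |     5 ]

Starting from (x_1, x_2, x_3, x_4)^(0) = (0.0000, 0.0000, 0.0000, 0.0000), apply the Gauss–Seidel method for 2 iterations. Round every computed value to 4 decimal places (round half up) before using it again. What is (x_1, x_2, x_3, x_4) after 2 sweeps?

Iteration 1:
  x_1 = (-9 - (-1)·0.0000 - (2)·0.0000 - (-4)·0.0000) / (10) = -0.9000
  x_2 = (5 - (-1)·-0.9000 - (3)·0.0000 - (-1)·0.0000) / (7) = 0.5857
  x_3 = (-8 - (-3)·-0.9000 - (1)·0.5857 - (-4)·0.0000) / (9) = -1.2540
  x_4 = (5 - (-2)·-0.9000 - (-3)·0.5857 - (3)·-1.2540) / (12) = 0.7266
Iteration 2:
  x_1 = (-9 - (-1)·0.5857 - (2)·-1.2540 - (-4)·0.7266) / (10) = -0.3000
  x_2 = (5 - (-1)·-0.3000 - (3)·-1.2540 - (-1)·0.7266) / (7) = 1.3127
  x_3 = (-8 - (-3)·-0.3000 - (1)·1.3127 - (-4)·0.7266) / (9) = -0.8118
  x_4 = (5 - (-2)·-0.3000 - (-3)·1.3127 - (3)·-0.8118) / (12) = 0.8978

(-0.3000, 1.3127, -0.8118, 0.8978)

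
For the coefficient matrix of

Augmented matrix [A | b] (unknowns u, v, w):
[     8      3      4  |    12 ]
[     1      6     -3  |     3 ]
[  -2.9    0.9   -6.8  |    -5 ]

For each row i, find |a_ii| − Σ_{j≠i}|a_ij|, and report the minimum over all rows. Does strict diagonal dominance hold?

row 1: |8| − (3+4) = 1
row 2: |6| − (1+3) = 2
row 3: |-6.8| − (2.9+0.9) = 3
minimum over rows = 1 → strictly diagonally dominant (convergence guaranteed)

1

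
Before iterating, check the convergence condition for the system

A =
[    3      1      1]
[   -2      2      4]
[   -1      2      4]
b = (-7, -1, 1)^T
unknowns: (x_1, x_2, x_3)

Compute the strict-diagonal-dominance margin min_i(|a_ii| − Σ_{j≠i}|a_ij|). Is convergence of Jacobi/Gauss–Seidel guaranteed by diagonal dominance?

row 1: |3| − (1+1) = 1
row 2: |2| − (2+4) = -4
row 3: |4| − (1+2) = 1
minimum over rows = -4 → not strictly diagonally dominant

-4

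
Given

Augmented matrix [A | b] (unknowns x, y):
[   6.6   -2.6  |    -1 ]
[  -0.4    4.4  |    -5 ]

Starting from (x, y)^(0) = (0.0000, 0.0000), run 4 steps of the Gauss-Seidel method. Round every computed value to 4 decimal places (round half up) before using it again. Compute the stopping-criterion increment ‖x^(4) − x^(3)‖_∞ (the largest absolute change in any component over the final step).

Iteration 1:
  x = (-1 - (-2.6)·0.0000) / (6.6) = -0.1515
  y = (-5 - (-0.4)·-0.1515) / (4.4) = -1.1501
Iteration 2:
  x = (-1 - (-2.6)·-1.1501) / (6.6) = -0.6046
  y = (-5 - (-0.4)·-0.6046) / (4.4) = -1.1913
Iteration 3:
  x = (-1 - (-2.6)·-1.1913) / (6.6) = -0.6208
  y = (-5 - (-0.4)·-0.6208) / (4.4) = -1.1928
Iteration 4:
  x = (-1 - (-2.6)·-1.1928) / (6.6) = -0.6214
  y = (-5 - (-0.4)·-0.6214) / (4.4) = -1.1929
Change: (-0.0006, -0.0001) → max |·| = 0.0006

0.0006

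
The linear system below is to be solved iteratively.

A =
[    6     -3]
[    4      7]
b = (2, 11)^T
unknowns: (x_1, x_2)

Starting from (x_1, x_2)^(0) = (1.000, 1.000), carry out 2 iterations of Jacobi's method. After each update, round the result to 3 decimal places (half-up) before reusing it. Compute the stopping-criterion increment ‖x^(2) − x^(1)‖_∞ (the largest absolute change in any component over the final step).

Iteration 1:
  x_1 = (2 - (-3)·1.000) / (6) = 0.833
  x_2 = (11 - (4)·1.000) / (7) = 1.000
Iteration 2:
  x_1 = (2 - (-3)·1.000) / (6) = 0.833
  x_2 = (11 - (4)·0.833) / (7) = 1.095
Change: (0.000, 0.095) → max |·| = 0.095

0.095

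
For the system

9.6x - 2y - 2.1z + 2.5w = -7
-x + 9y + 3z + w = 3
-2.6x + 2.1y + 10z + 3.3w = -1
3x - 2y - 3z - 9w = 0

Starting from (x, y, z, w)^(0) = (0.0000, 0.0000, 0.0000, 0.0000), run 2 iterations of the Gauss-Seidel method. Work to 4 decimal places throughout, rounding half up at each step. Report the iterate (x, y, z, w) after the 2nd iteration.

(-0.7034, 0.3899, -0.3037, -0.2199)

Iteration 1:
  x = (-7 - (-2)·0.0000 - (-2.1)·0.0000 - (2.5)·0.0000) / (9.6) = -0.7292
  y = (3 - (-1)·-0.7292 - (3)·0.0000 - (1)·0.0000) / (9) = 0.2523
  z = (-1 - (-2.6)·-0.7292 - (2.1)·0.2523 - (3.3)·0.0000) / (10) = -0.3426
  w = (0 - (3)·-0.7292 - (-2)·0.2523 - (-3)·-0.3426) / (-9) = -0.1849
Iteration 2:
  x = (-7 - (-2)·0.2523 - (-2.1)·-0.3426 - (2.5)·-0.1849) / (9.6) = -0.7034
  y = (3 - (-1)·-0.7034 - (3)·-0.3426 - (1)·-0.1849) / (9) = 0.3899
  z = (-1 - (-2.6)·-0.7034 - (2.1)·0.3899 - (3.3)·-0.1849) / (10) = -0.3037
  w = (0 - (3)·-0.7034 - (-2)·0.3899 - (-3)·-0.3037) / (-9) = -0.2199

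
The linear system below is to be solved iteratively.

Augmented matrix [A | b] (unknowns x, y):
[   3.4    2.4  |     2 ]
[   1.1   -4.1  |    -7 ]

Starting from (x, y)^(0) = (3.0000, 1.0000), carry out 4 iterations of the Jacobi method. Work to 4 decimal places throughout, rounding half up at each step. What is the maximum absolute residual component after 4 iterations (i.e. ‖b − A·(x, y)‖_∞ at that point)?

0.3802

Iteration 1:
  x = (2 - (2.4)·1.0000) / (3.4) = -0.1176
  y = (-7 - (1.1)·3.0000) / (-4.1) = 2.5122
Iteration 2:
  x = (2 - (2.4)·2.5122) / (3.4) = -1.1851
  y = (-7 - (1.1)·-0.1176) / (-4.1) = 1.6758
Iteration 3:
  x = (2 - (2.4)·1.6758) / (3.4) = -0.5947
  y = (-7 - (1.1)·-1.1851) / (-4.1) = 1.3894
Iteration 4:
  x = (2 - (2.4)·1.3894) / (3.4) = -0.3925
  y = (-7 - (1.1)·-0.5947) / (-4.1) = 1.5478
Residual b − A·x = (-0.3802, -0.2223); ∞-norm = 0.3802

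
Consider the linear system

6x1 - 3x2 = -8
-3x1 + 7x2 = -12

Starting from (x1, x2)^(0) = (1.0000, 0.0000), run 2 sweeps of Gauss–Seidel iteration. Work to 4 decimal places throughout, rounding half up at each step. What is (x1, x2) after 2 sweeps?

(-2.4762, -2.7755)

Iteration 1:
  x1 = (-8 - (-3)·0.0000) / (6) = -1.3333
  x2 = (-12 - (-3)·-1.3333) / (7) = -2.2857
Iteration 2:
  x1 = (-8 - (-3)·-2.2857) / (6) = -2.4762
  x2 = (-12 - (-3)·-2.4762) / (7) = -2.7755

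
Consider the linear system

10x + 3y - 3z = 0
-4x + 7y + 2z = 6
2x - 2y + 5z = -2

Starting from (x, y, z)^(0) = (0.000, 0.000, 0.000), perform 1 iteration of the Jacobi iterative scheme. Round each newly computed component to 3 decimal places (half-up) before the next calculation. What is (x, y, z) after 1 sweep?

(0.000, 0.857, -0.400)

Iteration 1:
  x = (0 - (3)·0.000 - (-3)·0.000) / (10) = 0.000
  y = (6 - (-4)·0.000 - (2)·0.000) / (7) = 0.857
  z = (-2 - (2)·0.000 - (-2)·0.000) / (5) = -0.400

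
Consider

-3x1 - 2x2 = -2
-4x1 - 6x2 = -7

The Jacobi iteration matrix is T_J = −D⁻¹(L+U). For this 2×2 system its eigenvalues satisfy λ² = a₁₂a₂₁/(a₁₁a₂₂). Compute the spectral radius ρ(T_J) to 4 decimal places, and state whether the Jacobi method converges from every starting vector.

0.6667

a₁₂a₂₁/(a₁₁a₂₂) = (-2)·(-4) / ((-3)·(-6)) = 0.444444
ρ = √|0.444444| = √0.444444 = 0.6667
ρ < 1, so Jacobi converges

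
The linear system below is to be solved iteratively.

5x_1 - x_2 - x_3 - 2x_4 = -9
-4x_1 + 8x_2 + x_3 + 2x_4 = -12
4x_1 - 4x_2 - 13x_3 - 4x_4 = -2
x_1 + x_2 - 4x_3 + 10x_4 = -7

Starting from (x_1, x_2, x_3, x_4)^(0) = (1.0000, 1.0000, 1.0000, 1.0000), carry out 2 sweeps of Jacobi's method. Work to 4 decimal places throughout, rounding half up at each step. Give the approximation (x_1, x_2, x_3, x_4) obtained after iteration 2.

(-2.3058, -1.8558, 0.4231, -0.5240)

Iteration 1:
  x_1 = (-9 - (-1)·1.0000 - (-1)·1.0000 - (-2)·1.0000) / (5) = -1.0000
  x_2 = (-12 - (-4)·1.0000 - (1)·1.0000 - (2)·1.0000) / (8) = -1.3750
  x_3 = (-2 - (4)·1.0000 - (-4)·1.0000 - (-4)·1.0000) / (-13) = -0.1538
  x_4 = (-7 - (1)·1.0000 - (1)·1.0000 - (-4)·1.0000) / (10) = -0.5000
Iteration 2:
  x_1 = (-9 - (-1)·-1.3750 - (-1)·-0.1538 - (-2)·-0.5000) / (5) = -2.3058
  x_2 = (-12 - (-4)·-1.0000 - (1)·-0.1538 - (2)·-0.5000) / (8) = -1.8558
  x_3 = (-2 - (4)·-1.0000 - (-4)·-1.3750 - (-4)·-0.5000) / (-13) = 0.4231
  x_4 = (-7 - (1)·-1.0000 - (1)·-1.3750 - (-4)·-0.1538) / (10) = -0.5240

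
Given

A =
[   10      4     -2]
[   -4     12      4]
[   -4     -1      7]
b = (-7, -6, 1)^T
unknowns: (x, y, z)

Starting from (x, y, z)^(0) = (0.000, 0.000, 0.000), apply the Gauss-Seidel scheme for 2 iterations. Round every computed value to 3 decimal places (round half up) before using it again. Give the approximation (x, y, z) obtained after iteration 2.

(-0.479, -0.539, -0.208)

Iteration 1:
  x = (-7 - (4)·0.000 - (-2)·0.000) / (10) = -0.700
  y = (-6 - (-4)·-0.700 - (4)·0.000) / (12) = -0.733
  z = (1 - (-4)·-0.700 - (-1)·-0.733) / (7) = -0.362
Iteration 2:
  x = (-7 - (4)·-0.733 - (-2)·-0.362) / (10) = -0.479
  y = (-6 - (-4)·-0.479 - (4)·-0.362) / (12) = -0.539
  z = (1 - (-4)·-0.479 - (-1)·-0.539) / (7) = -0.208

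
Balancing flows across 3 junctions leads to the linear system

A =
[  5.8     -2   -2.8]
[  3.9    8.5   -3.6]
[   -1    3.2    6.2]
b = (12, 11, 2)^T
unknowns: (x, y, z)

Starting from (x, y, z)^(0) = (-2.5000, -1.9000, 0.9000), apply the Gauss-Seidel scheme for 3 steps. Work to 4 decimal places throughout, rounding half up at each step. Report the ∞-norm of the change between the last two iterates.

0.1703

Iteration 1:
  x = (12 - (-2)·-1.9000 - (-2.8)·0.9000) / (5.8) = 1.8483
  y = (11 - (3.9)·1.8483 - (-3.6)·0.9000) / (8.5) = 0.8273
  z = (2 - (-1)·1.8483 - (3.2)·0.8273) / (6.2) = 0.1937
Iteration 2:
  x = (12 - (-2)·0.8273 - (-2.8)·0.1937) / (5.8) = 2.4478
  y = (11 - (3.9)·2.4478 - (-3.6)·0.1937) / (8.5) = 0.2530
  z = (2 - (-1)·2.4478 - (3.2)·0.2530) / (6.2) = 0.5868
Iteration 3:
  x = (12 - (-2)·0.2530 - (-2.8)·0.5868) / (5.8) = 2.4395
  y = (11 - (3.9)·2.4395 - (-3.6)·0.5868) / (8.5) = 0.4233
  z = (2 - (-1)·2.4395 - (3.2)·0.4233) / (6.2) = 0.4976
Change: (-0.0083, 0.1703, -0.0892) → max |·| = 0.1703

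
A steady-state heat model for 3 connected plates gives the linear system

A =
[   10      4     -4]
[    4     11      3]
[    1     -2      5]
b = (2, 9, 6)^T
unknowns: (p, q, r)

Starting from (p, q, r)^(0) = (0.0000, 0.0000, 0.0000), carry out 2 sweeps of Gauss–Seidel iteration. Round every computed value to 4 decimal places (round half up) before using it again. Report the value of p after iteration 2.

Iteration 1:
  p = (2 - (4)·0.0000 - (-4)·0.0000) / (10) = 0.2000
  q = (9 - (4)·0.2000 - (3)·0.0000) / (11) = 0.7455
  r = (6 - (1)·0.2000 - (-2)·0.7455) / (5) = 1.4582
Iteration 2:
  p = (2 - (4)·0.7455 - (-4)·1.4582) / (10) = 0.4851
  q = (9 - (4)·0.4851 - (3)·1.4582) / (11) = 0.2441
  r = (6 - (1)·0.4851 - (-2)·0.2441) / (5) = 1.2006

0.4851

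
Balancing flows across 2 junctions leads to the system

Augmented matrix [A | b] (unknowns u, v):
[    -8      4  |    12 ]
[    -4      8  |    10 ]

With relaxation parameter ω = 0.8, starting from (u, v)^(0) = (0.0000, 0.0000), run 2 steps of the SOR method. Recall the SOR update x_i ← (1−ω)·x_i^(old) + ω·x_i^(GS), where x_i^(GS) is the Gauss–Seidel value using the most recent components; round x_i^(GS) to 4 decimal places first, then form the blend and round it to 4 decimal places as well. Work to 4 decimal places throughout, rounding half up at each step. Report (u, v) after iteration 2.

Iteration 1:
  u: GS value = (12 - (4)·0.0000) / (-8) = -1.5000;  u ← (1−ω)·0.0000 + ω·-1.5000 = -1.2000
  v: GS value = (10 - (-4)·-1.2000) / (8) = 0.6500;  v ← (1−ω)·0.0000 + ω·0.6500 = 0.5200
Iteration 2:
  u: GS value = (12 - (4)·0.5200) / (-8) = -1.2400;  u ← (1−ω)·-1.2000 + ω·-1.2400 = -1.2320
  v: GS value = (10 - (-4)·-1.2320) / (8) = 0.6340;  v ← (1−ω)·0.5200 + ω·0.6340 = 0.6112

(-1.2320, 0.6112)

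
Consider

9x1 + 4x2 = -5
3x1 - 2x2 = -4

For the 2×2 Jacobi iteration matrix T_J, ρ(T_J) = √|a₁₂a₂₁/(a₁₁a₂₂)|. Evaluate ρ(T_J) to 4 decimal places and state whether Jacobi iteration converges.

0.8165

a₁₂a₂₁/(a₁₁a₂₂) = (4)·(3) / ((9)·(-2)) = -0.666667
ρ = √|-0.666667| = √0.666667 = 0.8165
ρ < 1, so Jacobi converges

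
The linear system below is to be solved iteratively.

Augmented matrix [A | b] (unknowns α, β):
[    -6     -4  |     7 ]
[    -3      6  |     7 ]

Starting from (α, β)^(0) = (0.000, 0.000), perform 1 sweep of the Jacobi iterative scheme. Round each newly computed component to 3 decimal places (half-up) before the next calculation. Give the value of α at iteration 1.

Iteration 1:
  α = (7 - (-4)·0.000) / (-6) = -1.167
  β = (7 - (-3)·0.000) / (6) = 1.167

-1.167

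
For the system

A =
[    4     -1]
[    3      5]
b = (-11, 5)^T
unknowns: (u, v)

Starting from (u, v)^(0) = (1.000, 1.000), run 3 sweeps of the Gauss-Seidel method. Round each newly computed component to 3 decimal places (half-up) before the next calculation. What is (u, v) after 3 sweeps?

(-2.181, 2.309)

Iteration 1:
  u = (-11 - (-1)·1.000) / (4) = -2.500
  v = (5 - (3)·-2.500) / (5) = 2.500
Iteration 2:
  u = (-11 - (-1)·2.500) / (4) = -2.125
  v = (5 - (3)·-2.125) / (5) = 2.275
Iteration 3:
  u = (-11 - (-1)·2.275) / (4) = -2.181
  v = (5 - (3)·-2.181) / (5) = 2.309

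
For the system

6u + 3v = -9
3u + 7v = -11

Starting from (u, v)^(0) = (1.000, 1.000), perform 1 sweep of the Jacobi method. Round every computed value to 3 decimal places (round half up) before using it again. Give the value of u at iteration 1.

-2.000

Iteration 1:
  u = (-9 - (3)·1.000) / (6) = -2.000
  v = (-11 - (3)·1.000) / (7) = -2.000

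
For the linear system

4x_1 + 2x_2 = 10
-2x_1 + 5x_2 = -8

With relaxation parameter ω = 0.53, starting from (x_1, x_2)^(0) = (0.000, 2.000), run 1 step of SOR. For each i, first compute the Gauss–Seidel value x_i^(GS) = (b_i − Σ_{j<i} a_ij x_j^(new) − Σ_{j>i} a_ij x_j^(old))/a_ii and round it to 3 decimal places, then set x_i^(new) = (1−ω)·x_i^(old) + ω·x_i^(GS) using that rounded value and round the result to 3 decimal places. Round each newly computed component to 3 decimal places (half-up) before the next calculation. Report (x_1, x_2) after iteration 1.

Iteration 1:
  x_1: GS value = (10 - (2)·2.000) / (4) = 1.500;  x_1 ← (1−ω)·0.000 + ω·1.500 = 0.795
  x_2: GS value = (-8 - (-2)·0.795) / (5) = -1.282;  x_2 ← (1−ω)·2.000 + ω·-1.282 = 0.261

(0.795, 0.261)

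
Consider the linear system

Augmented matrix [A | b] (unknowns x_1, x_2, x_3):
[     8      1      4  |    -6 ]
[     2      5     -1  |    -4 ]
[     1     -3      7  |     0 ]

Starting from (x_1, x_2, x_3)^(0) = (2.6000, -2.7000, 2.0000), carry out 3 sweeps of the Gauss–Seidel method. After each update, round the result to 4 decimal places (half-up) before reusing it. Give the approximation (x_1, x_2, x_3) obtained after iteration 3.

(-0.6849, -0.5329, -0.1305)

Iteration 1:
  x_1 = (-6 - (1)·-2.7000 - (4)·2.0000) / (8) = -1.4125
  x_2 = (-4 - (2)·-1.4125 - (-1)·2.0000) / (5) = 0.1650
  x_3 = (0 - (1)·-1.4125 - (-3)·0.1650) / (7) = 0.2725
Iteration 2:
  x_1 = (-6 - (1)·0.1650 - (4)·0.2725) / (8) = -0.9069
  x_2 = (-4 - (2)·-0.9069 - (-1)·0.2725) / (5) = -0.3827
  x_3 = (0 - (1)·-0.9069 - (-3)·-0.3827) / (7) = -0.0345
Iteration 3:
  x_1 = (-6 - (1)·-0.3827 - (4)·-0.0345) / (8) = -0.6849
  x_2 = (-4 - (2)·-0.6849 - (-1)·-0.0345) / (5) = -0.5329
  x_3 = (0 - (1)·-0.6849 - (-3)·-0.5329) / (7) = -0.1305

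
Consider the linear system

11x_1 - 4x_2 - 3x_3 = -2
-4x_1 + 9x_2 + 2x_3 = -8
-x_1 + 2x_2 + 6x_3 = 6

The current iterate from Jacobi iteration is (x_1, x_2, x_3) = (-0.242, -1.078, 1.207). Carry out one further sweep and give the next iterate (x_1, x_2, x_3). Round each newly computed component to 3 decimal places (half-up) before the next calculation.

(-0.245, -1.265, 1.319)

One sweep:
  x_1 = (-2 - (-4)·-1.078 - (-3)·1.207) / (11) = -0.245
  x_2 = (-8 - (-4)·-0.242 - (2)·1.207) / (9) = -1.265
  x_3 = (6 - (-1)·-0.242 - (2)·-1.078) / (6) = 1.319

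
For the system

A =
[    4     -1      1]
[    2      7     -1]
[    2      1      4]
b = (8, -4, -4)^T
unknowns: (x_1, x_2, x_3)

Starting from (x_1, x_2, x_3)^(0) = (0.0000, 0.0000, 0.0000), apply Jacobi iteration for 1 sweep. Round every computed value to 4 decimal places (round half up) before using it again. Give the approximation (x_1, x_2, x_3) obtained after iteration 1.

(2.0000, -0.5714, -1.0000)

Iteration 1:
  x_1 = (8 - (-1)·0.0000 - (1)·0.0000) / (4) = 2.0000
  x_2 = (-4 - (2)·0.0000 - (-1)·0.0000) / (7) = -0.5714
  x_3 = (-4 - (2)·0.0000 - (1)·0.0000) / (4) = -1.0000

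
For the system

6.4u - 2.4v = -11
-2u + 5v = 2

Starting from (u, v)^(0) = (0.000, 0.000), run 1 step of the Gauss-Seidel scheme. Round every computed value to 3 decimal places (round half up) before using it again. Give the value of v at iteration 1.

-0.288

Iteration 1:
  u = (-11 - (-2.4)·0.000) / (6.4) = -1.719
  v = (2 - (-2)·-1.719) / (5) = -0.288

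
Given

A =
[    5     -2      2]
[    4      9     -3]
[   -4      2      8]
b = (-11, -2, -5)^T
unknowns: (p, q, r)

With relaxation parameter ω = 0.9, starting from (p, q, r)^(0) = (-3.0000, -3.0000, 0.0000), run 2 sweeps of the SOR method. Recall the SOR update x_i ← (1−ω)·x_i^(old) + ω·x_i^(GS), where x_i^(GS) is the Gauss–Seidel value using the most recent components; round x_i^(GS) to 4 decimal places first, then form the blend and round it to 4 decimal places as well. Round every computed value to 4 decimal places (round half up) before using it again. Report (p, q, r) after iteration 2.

Iteration 1:
  p: GS value = (-11 - (-2)·-3.0000 - (2)·0.0000) / (5) = -3.4000;  p ← (1−ω)·-3.0000 + ω·-3.4000 = -3.3600
  q: GS value = (-2 - (4)·-3.3600 - (-3)·0.0000) / (9) = 1.2711;  q ← (1−ω)·-3.0000 + ω·1.2711 = 0.8440
  r: GS value = (-5 - (-4)·-3.3600 - (2)·0.8440) / (8) = -2.5160;  r ← (1−ω)·0.0000 + ω·-2.5160 = -2.2644
Iteration 2:
  p: GS value = (-11 - (-2)·0.8440 - (2)·-2.2644) / (5) = -0.9566;  p ← (1−ω)·-3.3600 + ω·-0.9566 = -1.1969
  q: GS value = (-2 - (4)·-1.1969 - (-3)·-2.2644) / (9) = -0.4451;  q ← (1−ω)·0.8440 + ω·-0.4451 = -0.3162
  r: GS value = (-5 - (-4)·-1.1969 - (2)·-0.3162) / (8) = -1.1444;  r ← (1−ω)·-2.2644 + ω·-1.1444 = -1.2564

(-1.1969, -0.3162, -1.2564)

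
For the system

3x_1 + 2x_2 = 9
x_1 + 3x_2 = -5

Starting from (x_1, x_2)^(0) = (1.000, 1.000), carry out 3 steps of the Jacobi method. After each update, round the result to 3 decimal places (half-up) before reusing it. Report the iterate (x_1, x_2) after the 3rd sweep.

(4.629, -3.111)

Iteration 1:
  x_1 = (9 - (2)·1.000) / (3) = 2.333
  x_2 = (-5 - (1)·1.000) / (3) = -2.000
Iteration 2:
  x_1 = (9 - (2)·-2.000) / (3) = 4.333
  x_2 = (-5 - (1)·2.333) / (3) = -2.444
Iteration 3:
  x_1 = (9 - (2)·-2.444) / (3) = 4.629
  x_2 = (-5 - (1)·4.333) / (3) = -3.111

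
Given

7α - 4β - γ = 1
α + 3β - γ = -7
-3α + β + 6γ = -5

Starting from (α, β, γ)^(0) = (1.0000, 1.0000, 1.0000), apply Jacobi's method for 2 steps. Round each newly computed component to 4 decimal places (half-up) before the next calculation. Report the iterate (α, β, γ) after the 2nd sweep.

(-1.2619, -2.7857, -0.0159)

Iteration 1:
  α = (1 - (-4)·1.0000 - (-1)·1.0000) / (7) = 0.8571
  β = (-7 - (1)·1.0000 - (-1)·1.0000) / (3) = -2.3333
  γ = (-5 - (-3)·1.0000 - (1)·1.0000) / (6) = -0.5000
Iteration 2:
  α = (1 - (-4)·-2.3333 - (-1)·-0.5000) / (7) = -1.2619
  β = (-7 - (1)·0.8571 - (-1)·-0.5000) / (3) = -2.7857
  γ = (-5 - (-3)·0.8571 - (1)·-2.3333) / (6) = -0.0159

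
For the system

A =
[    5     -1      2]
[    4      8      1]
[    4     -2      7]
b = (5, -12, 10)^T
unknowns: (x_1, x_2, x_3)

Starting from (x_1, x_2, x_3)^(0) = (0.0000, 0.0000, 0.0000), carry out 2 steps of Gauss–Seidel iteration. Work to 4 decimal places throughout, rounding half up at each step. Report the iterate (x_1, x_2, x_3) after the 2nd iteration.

(0.4857, -1.7786, 0.6429)

Iteration 1:
  x_1 = (5 - (-1)·0.0000 - (2)·0.0000) / (5) = 1.0000
  x_2 = (-12 - (4)·1.0000 - (1)·0.0000) / (8) = -2.0000
  x_3 = (10 - (4)·1.0000 - (-2)·-2.0000) / (7) = 0.2857
Iteration 2:
  x_1 = (5 - (-1)·-2.0000 - (2)·0.2857) / (5) = 0.4857
  x_2 = (-12 - (4)·0.4857 - (1)·0.2857) / (8) = -1.7786
  x_3 = (10 - (4)·0.4857 - (-2)·-1.7786) / (7) = 0.6429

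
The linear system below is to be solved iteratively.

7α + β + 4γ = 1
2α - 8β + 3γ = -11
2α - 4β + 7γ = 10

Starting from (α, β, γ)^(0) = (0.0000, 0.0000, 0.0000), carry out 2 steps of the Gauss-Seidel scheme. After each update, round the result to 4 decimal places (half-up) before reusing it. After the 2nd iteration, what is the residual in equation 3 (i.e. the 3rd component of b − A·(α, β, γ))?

Iteration 1:
  α = (1 - (1)·0.0000 - (4)·0.0000) / (7) = 0.1429
  β = (-11 - (2)·0.1429 - (3)·0.0000) / (-8) = 1.4107
  γ = (10 - (2)·0.1429 - (-4)·1.4107) / (7) = 2.1939
Iteration 2:
  α = (1 - (1)·1.4107 - (4)·2.1939) / (7) = -1.3123
  β = (-11 - (2)·-1.3123 - (3)·2.1939) / (-8) = 1.8696
  γ = (10 - (2)·-1.3123 - (-4)·1.8696) / (7) = 2.8719
Residual b − A·x = (-3.1711, -2.0343, -0.0003)

-0.0003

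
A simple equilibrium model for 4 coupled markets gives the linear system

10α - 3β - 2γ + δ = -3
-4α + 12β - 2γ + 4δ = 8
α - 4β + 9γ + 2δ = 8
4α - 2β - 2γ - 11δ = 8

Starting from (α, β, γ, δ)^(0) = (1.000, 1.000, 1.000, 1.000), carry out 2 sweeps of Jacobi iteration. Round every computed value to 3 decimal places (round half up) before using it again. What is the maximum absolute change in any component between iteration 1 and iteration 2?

Iteration 1:
  α = (-3 - (-3)·1.000 - (-2)·1.000 - (1)·1.000) / (10) = 0.100
  β = (8 - (-4)·1.000 - (-2)·1.000 - (4)·1.000) / (12) = 0.833
  γ = (8 - (1)·1.000 - (-4)·1.000 - (2)·1.000) / (9) = 1.000
  δ = (8 - (4)·1.000 - (-2)·1.000 - (-2)·1.000) / (-11) = -0.727
Iteration 2:
  α = (-3 - (-3)·0.833 - (-2)·1.000 - (1)·-0.727) / (10) = 0.223
  β = (8 - (-4)·0.100 - (-2)·1.000 - (4)·-0.727) / (12) = 1.109
  γ = (8 - (1)·0.100 - (-4)·0.833 - (2)·-0.727) / (9) = 1.410
  δ = (8 - (4)·0.100 - (-2)·0.833 - (-2)·1.000) / (-11) = -1.024
Change: (0.123, 0.276, 0.410, -0.297) → max |·| = 0.410

0.410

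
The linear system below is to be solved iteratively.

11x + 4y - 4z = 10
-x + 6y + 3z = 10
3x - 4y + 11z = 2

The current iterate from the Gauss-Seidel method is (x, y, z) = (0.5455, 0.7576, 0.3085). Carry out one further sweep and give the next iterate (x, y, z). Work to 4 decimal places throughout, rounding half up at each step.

One sweep:
  x = (10 - (4)·0.7576 - (-4)·0.3085) / (11) = 0.7458
  y = (10 - (-1)·0.7458 - (3)·0.3085) / (6) = 1.6367
  z = (2 - (3)·0.7458 - (-4)·1.6367) / (11) = 0.5736

(0.7458, 1.6367, 0.5736)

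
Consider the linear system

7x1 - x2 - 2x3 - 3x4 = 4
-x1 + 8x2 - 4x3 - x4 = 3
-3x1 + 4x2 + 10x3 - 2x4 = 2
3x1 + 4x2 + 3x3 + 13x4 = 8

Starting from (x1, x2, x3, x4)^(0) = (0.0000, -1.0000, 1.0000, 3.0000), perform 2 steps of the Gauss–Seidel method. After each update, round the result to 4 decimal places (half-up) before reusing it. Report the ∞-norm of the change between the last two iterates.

1.1967

Iteration 1:
  x1 = (4 - (-1)·-1.0000 - (-2)·1.0000 - (-3)·3.0000) / (7) = 2.0000
  x2 = (3 - (-1)·2.0000 - (-4)·1.0000 - (-1)·3.0000) / (8) = 1.5000
  x3 = (2 - (-3)·2.0000 - (4)·1.5000 - (-2)·3.0000) / (10) = 0.8000
  x4 = (8 - (3)·2.0000 - (4)·1.5000 - (3)·0.8000) / (13) = -0.4923
Iteration 2:
  x1 = (4 - (-1)·1.5000 - (-2)·0.8000 - (-3)·-0.4923) / (7) = 0.8033
  x2 = (3 - (-1)·0.8033 - (-4)·0.8000 - (-1)·-0.4923) / (8) = 0.8139
  x3 = (2 - (-3)·0.8033 - (4)·0.8139 - (-2)·-0.4923) / (10) = 0.0170
  x4 = (8 - (3)·0.8033 - (4)·0.8139 - (3)·0.0170) / (13) = 0.1757
Change: (-1.1967, -0.6861, -0.7830, 0.6680) → max |·| = 1.1967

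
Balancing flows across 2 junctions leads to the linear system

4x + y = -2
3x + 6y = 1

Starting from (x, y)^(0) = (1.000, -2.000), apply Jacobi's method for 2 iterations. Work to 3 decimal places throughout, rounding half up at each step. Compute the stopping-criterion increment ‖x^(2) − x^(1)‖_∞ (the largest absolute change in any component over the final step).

Iteration 1:
  x = (-2 - (1)·-2.000) / (4) = 0.000
  y = (1 - (3)·1.000) / (6) = -0.333
Iteration 2:
  x = (-2 - (1)·-0.333) / (4) = -0.417
  y = (1 - (3)·0.000) / (6) = 0.167
Change: (-0.417, 0.500) → max |·| = 0.500

0.500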